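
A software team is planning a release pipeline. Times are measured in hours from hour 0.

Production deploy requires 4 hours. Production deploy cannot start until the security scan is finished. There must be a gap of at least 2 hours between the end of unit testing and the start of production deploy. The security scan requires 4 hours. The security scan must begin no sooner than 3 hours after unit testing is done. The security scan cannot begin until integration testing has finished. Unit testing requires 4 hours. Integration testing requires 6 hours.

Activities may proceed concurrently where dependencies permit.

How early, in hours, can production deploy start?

Integration testing has no prerequisites, so it starts at hour 0 and finishes at hour 6.
Unit testing can start immediately at hour 0; it finishes at hour 4.
The security scan needs all of unit testing (finishes hour 4, plus 3-hour gap → hour 7); integration testing (finishes hour 6). That puts its earliest start at hour 7; it finishes at 7 + 4 = hour 11.
Production deploy waits on the security scan (finishes hour 11); unit testing (finishes hour 4, plus 2-hour gap → hour 6). The latest of these is hour 11, which is the earliest production deploy can start.

11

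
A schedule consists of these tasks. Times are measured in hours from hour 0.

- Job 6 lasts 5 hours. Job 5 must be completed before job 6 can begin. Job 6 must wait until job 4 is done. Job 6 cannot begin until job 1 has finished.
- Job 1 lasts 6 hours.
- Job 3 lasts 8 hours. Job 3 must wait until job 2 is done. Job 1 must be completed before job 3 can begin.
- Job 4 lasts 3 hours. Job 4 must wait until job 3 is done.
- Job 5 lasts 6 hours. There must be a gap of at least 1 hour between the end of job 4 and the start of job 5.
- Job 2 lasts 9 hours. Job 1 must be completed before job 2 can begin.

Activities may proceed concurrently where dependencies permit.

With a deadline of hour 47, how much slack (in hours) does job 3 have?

9

Job 1 has no prerequisites, so it starts at hour 0 and finishes at hour 6.
Job 2 cannot begin until job 1 (finishes hour 6). It runs from hour 6 to 6 + 9 = hour 15.
For job 3: job 2 (finishes hour 15); job 1 (finishes hour 6). Taking the maximum gives a start of hour 15, and it finishes at 15 + 8 = hour 23.

Working backward from the deadline:
Job 6 has no dependents, so it just needs to finish by hour 47. Starting by 47 − 5 = hour 42 achieves that.
Since job 6 (must start by hour 42) depends on it, job 5 must finish by hour 42. Backing off its 6-hour duration gives a latest start of hour 36.
For job 4: job 5 (must start by hour 36, minus 1-hour gap → hour 35); job 6 (must start by hour 42). The most restrictive is hour 35; with a 3-hour duration, job 4 must start by hour 32.
Job 3 feeds into job 4 (must start by hour 32); so job 3 must finish by hour 32 and therefore start by hour 24.
So job 3 can start as early as hour 15 and as late as hour 24, giving 24 − 15 = 9 hours of slack.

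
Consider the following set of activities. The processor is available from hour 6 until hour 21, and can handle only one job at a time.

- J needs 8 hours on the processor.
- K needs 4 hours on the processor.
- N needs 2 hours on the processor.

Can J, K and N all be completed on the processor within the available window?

The processor window is 21 − 6 = 15 hours.
Running back to back, the jobs need 8 + 4 + 2 = 14 hours on the processor.
Since 14 ≤ 15, they fit within the window.

Yes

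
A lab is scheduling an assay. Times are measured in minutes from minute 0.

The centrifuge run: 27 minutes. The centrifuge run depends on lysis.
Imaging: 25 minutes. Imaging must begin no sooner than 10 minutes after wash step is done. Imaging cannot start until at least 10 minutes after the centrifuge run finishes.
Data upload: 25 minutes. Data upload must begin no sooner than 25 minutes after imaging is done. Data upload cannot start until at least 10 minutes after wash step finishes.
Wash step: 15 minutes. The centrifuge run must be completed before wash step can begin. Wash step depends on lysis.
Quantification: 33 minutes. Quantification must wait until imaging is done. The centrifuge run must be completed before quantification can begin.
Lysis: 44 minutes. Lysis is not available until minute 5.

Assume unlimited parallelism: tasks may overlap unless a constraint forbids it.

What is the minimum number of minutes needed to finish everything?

176

After its own release at minute 5, lysis can start at minute 5 and finishes at minute 49.
The centrifuge run waits on lysis (finishes minute 49), so it starts at minute 49 and finishes at 49 + 27 = minute 76.
Wash step cannot start until the centrifuge run (finishes minute 76); lysis (finishes minute 49). The controlling bound is minute 76, so wash step finishes at 76 + 15 = minute 91.
Imaging has to wait for wash step (finishes minute 91, plus 10-minute gap → minute 101); the centrifuge run (finishes minute 76, plus 10-minute gap → minute 86). The latest of these is minute 101, so imaging runs minute 101 to 101 + 25 = minute 126.
For data upload: imaging (finishes minute 126, plus 25-minute gap → minute 151); wash step (finishes minute 91, plus 10-minute gap → minute 101). Taking the maximum gives a start of minute 151, and it finishes at 151 + 25 = minute 176.
Quantification has to wait for imaging (finishes minute 126); the centrifuge run (finishes minute 76). The latest of these is minute 126, so quantification runs minute 126 to 126 + 33 = minute 159.
All tasks are finished once the last one completes. Finish times: Lysis at 49, The centrifuge run at 76, Wash step at 91, Imaging at 126, Quantification at 159, Data upload at 176. The latest is minute 176.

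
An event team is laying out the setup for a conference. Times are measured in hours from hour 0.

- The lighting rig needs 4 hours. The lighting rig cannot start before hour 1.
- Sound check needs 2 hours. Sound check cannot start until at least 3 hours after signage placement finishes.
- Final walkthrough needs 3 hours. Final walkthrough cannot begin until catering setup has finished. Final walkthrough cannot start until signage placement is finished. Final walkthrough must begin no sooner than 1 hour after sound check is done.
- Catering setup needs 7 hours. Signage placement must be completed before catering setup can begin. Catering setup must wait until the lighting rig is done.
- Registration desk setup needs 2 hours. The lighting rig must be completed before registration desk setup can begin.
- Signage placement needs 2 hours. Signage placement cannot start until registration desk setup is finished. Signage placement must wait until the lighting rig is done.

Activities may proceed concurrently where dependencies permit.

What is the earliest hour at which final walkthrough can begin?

16

The lighting rig waits on its own release at hour 1, so it starts at hour 1 and finishes at 1 + 4 = hour 5.
Registration desk setup waits on the lighting rig (finishes hour 5), so it starts at hour 5 and finishes at 5 + 2 = hour 7.
Signage placement needs all of registration desk setup (finishes hour 7); the lighting rig (finishes hour 5). That puts its earliest start at hour 7; it finishes at 7 + 2 = hour 9.
Sound check waits on signage placement (finishes hour 9, plus 3-hour gap → hour 12), so it starts at hour 12 and finishes at 12 + 2 = hour 14.
Catering setup needs all of signage placement (finishes hour 9); the lighting rig (finishes hour 5). That puts its earliest start at hour 9; it finishes at 9 + 7 = hour 16.
Final walkthrough waits on catering setup (finishes hour 16); signage placement (finishes hour 9); sound check (finishes hour 14, plus 1-hour gap → hour 15). The latest of these is hour 16, which is the earliest final walkthrough can start.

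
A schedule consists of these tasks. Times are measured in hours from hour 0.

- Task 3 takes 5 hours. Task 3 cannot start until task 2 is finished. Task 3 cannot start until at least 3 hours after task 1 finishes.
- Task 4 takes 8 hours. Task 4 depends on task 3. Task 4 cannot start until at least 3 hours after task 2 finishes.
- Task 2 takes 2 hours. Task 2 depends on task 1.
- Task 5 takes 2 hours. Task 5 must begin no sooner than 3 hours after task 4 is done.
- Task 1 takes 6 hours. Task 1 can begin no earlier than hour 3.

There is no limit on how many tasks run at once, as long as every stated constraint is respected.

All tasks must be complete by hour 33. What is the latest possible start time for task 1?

6

To finish by hour 33, task 5 (duration 2) must start no later than hour 31.
Task 4 must finish before task 5 (must start by hour 31, minus 3-hour gap → hour 28). With an 8-hour duration, task 4 must start by 28 − 8 = hour 20.
Task 3 has to be done before task 4 (must start by hour 20). That means finishing by hour 20, i.e. starting by 20 − 5 = hour 15.
Task 2 has several dependents: task 3 (must start by hour 15); task 4 (must start by hour 20, minus 3-hour gap → hour 17). The earliest of those limits is hour 15, so task 2 must start by 15 − 2 = hour 13.
Task 1 must finish in time for task 2 (must start by hour 13); task 3 (must start by hour 15, minus 3-hour gap → hour 12). The tightest is hour 12, so task 1 must start by 12 − 6 = hour 6.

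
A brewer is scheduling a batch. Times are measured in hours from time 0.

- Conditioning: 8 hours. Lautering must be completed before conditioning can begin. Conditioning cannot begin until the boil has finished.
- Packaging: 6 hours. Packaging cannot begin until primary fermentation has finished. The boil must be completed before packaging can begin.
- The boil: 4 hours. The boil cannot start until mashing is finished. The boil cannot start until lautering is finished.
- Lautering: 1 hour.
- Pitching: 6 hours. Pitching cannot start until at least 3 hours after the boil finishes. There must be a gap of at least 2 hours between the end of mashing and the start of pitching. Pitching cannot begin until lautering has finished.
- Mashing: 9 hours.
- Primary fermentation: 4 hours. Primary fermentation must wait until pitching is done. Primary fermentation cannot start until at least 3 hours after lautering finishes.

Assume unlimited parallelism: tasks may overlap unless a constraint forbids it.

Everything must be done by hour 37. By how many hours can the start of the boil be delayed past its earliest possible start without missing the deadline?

5

Lautering can start immediately at hour 0; it finishes at hour 1.
Mashing can start immediately at hour 0; it finishes at hour 9.
The boil cannot start until mashing (finishes hour 9); lautering (finishes hour 1). The controlling bound is hour 9, so the boil finishes at 9 + 4 = hour 13.

Working backward from the deadline:
Nothing follows packaging; the deadline of hour 37 is its only limit. It must start by 37 − 6 = hour 31.
Since packaging (must start by hour 31) depends on it, primary fermentation must finish by hour 31. Backing off its 4-hour duration gives a latest start of hour 27.
Since primary fermentation (must start by hour 27) depends on it, pitching must finish by hour 27. Backing off its 6-hour duration gives a latest start of hour 21.
Conditioning must finish by hour 37; it takes 8 hours, so it must start by 37 − 8 = hour 29.
The boil must finish in time for pitching (must start by hour 21, minus 3-hour gap → hour 18); conditioning (must start by hour 29); packaging (must start by hour 31). The tightest is hour 18, so the boil must start by 18 − 4 = hour 14.
So the boil can start as early as hour 9 and as late as hour 14, giving 14 − 9 = 5 hours of slack.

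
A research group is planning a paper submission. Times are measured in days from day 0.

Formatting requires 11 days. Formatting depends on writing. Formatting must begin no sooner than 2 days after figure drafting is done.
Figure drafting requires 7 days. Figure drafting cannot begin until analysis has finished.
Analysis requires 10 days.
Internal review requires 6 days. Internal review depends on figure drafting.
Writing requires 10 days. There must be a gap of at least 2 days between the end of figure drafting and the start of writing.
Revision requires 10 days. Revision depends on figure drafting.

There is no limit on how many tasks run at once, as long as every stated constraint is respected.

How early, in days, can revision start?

Analysis has no prerequisites, so it starts at day 0 and finishes at day 10.
After analysis (finishes day 10), figure drafting can start at day 10 and finishes at day 17.
Revision waits on figure drafting (finishes day 17), so the earliest it can start is day 17.

17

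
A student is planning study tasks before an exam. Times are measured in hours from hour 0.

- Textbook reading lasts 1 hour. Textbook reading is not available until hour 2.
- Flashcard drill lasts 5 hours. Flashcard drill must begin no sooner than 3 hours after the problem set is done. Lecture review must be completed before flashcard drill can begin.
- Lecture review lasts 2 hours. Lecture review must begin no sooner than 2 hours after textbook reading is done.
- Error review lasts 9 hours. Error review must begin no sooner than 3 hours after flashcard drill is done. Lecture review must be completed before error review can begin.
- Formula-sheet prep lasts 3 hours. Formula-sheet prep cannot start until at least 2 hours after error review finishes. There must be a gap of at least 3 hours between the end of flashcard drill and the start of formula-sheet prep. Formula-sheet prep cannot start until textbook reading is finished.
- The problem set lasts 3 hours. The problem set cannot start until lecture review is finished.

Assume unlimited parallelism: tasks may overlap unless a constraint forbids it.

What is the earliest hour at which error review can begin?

Textbook reading cannot begin until its own release at hour 2. It runs from hour 2 to 2 + 1 = hour 3.
After textbook reading (finishes hour 3, plus 2-hour gap → hour 5), lecture review can start at hour 5 and finishes at hour 7.
The problem set cannot begin until lecture review (finishes hour 7). It runs from hour 7 to 7 + 3 = hour 10.
Flashcard drill needs all of the problem set (finishes hour 10, plus 3-hour gap → hour 13); lecture review (finishes hour 7). That puts its earliest start at hour 13; it finishes at 13 + 5 = hour 18.
Error review waits on flashcard drill (finishes hour 18, plus 3-hour gap → hour 21); lecture review (finishes hour 7). The latest of these is hour 21, which is the earliest error review can start.

21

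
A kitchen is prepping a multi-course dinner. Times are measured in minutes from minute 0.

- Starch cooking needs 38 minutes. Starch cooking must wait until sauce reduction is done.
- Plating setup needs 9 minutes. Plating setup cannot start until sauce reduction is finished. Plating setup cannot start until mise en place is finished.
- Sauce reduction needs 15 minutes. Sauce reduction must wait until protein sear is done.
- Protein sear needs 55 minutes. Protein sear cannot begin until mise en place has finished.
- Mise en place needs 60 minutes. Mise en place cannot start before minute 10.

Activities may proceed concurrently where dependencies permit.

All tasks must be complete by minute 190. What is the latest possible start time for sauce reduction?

137

Starch cooking has no dependents, so it just needs to finish by minute 190. Starting by 190 − 38 = minute 152 achieves that.
Plating setup has no dependents, so it just needs to finish by minute 190. Starting by 190 − 9 = minute 181 achieves that.
For sauce reduction: starch cooking (must start by minute 152); plating setup (must start by minute 181). The most restrictive is minute 152; with a 15-minute duration, sauce reduction must start by minute 137.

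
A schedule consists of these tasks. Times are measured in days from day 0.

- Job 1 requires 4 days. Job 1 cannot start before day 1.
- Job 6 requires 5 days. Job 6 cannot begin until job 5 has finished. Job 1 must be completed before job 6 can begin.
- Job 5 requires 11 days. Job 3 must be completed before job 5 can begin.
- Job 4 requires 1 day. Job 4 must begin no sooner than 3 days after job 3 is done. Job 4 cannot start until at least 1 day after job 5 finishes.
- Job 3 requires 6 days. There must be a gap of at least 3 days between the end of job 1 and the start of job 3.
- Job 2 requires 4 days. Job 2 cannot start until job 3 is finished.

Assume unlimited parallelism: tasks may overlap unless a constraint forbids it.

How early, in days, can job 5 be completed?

After its own release at day 1, job 1 can start at day 1 and finishes at day 5.
Job 3 cannot begin until job 1 (finishes day 5, plus 3-day gap → day 8). It runs from day 8 to 8 + 6 = day 14.
Job 5 cannot begin until job 3 (finishes day 14). It runs from day 14 to 14 + 11 = day 25.

25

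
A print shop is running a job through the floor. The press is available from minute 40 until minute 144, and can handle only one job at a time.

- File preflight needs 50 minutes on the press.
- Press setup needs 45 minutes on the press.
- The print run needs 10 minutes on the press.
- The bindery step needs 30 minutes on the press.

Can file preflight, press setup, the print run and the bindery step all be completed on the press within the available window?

No

The press window is 144 − 40 = 104 minutes.
Running back to back, the jobs need 50 + 45 + 10 + 30 = 135 minutes on the press.
Since 135 > 104, they cannot all fit.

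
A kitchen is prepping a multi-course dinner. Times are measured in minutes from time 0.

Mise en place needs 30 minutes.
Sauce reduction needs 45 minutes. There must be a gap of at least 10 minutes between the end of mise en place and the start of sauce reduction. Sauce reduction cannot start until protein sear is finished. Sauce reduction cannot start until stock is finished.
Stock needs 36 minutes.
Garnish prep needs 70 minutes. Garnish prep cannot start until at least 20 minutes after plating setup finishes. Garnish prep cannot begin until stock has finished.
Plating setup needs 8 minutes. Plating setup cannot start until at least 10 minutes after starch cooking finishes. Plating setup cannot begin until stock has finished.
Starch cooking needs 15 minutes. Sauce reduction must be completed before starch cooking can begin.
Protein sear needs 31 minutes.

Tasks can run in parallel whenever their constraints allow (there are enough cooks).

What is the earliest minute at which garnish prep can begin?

138

Protein sear can start immediately at minute 0; it finishes at minute 31.
Nothing blocks stock, so it runs from minute 0 to minute 36.
Nothing blocks mise en place, so it runs from minute 0 to minute 30.
Sauce reduction has to wait for mise en place (finishes minute 30, plus 10-minute gap → minute 40); protein sear (finishes minute 31); stock (finishes minute 36). The latest of these is minute 40, so sauce reduction runs minute 40 to 40 + 45 = minute 85.
After sauce reduction (finishes minute 85), starch cooking can start at minute 85 and finishes at minute 100.
Plating setup cannot start until starch cooking (finishes minute 100, plus 10-minute gap → minute 110); stock (finishes minute 36). The controlling bound is minute 110, so plating setup finishes at 110 + 8 = minute 118.
Garnish prep waits on plating setup (finishes minute 118, plus 20-minute gap → minute 138); stock (finishes minute 36). The latest of these is minute 138, which is the earliest garnish prep can start.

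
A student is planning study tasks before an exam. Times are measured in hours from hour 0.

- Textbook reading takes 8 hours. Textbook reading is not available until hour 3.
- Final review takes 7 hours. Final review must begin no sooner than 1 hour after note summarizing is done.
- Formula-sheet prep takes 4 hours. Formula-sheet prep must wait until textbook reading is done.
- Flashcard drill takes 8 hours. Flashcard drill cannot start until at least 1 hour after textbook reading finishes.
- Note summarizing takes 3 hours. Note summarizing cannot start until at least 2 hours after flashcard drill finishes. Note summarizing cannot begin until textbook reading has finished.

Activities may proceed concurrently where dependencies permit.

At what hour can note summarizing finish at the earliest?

25

Textbook reading cannot begin until its own release at hour 3. It runs from hour 3 to 3 + 8 = hour 11.
Flashcard drill cannot begin until textbook reading (finishes hour 11, plus 1-hour gap → hour 12). It runs from hour 12 to 12 + 8 = hour 20.
For note summarizing: flashcard drill (finishes hour 20, plus 2-hour gap → hour 22); textbook reading (finishes hour 11). Taking the maximum gives a start of hour 22, and it finishes at 22 + 3 = hour 25.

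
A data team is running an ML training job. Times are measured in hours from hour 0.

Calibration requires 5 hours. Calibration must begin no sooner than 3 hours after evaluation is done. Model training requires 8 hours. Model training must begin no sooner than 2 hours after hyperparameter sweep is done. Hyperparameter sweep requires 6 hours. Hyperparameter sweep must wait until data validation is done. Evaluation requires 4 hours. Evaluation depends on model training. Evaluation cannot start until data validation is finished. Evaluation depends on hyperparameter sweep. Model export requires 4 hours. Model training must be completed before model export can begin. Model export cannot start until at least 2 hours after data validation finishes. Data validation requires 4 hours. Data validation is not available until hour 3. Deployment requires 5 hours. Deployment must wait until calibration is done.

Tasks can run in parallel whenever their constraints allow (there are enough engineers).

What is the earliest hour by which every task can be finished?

40

After its own release at hour 3, data validation can start at hour 3 and finishes at hour 7.
Hyperparameter sweep cannot begin until data validation (finishes hour 7). It runs from hour 7 to 7 + 6 = hour 13.
Model training waits on hyperparameter sweep (finishes hour 13, plus 2-hour gap → hour 15), so it starts at hour 15 and finishes at 15 + 8 = hour 23.
Model export cannot start until model training (finishes hour 23); data validation (finishes hour 7, plus 2-hour gap → hour 9). The controlling bound is hour 23, so model export finishes at 23 + 4 = hour 27.
Evaluation cannot start until model training (finishes hour 23); data validation (finishes hour 7); hyperparameter sweep (finishes hour 13). The controlling bound is hour 23, so evaluation finishes at 23 + 4 = hour 27.
Calibration waits on evaluation (finishes hour 27, plus 3-hour gap → hour 30), so it starts at hour 30 and finishes at 30 + 5 = hour 35.
After calibration (finishes hour 35), deployment can start at hour 35 and finishes at hour 40.
All tasks are finished once the last one completes. Finish times: Data validation at 7, Hyperparameter sweep at 13, Model training at 23, Evaluation at 27, Calibration at 35, Model export at 27, Deployment at 40. The latest is hour 40.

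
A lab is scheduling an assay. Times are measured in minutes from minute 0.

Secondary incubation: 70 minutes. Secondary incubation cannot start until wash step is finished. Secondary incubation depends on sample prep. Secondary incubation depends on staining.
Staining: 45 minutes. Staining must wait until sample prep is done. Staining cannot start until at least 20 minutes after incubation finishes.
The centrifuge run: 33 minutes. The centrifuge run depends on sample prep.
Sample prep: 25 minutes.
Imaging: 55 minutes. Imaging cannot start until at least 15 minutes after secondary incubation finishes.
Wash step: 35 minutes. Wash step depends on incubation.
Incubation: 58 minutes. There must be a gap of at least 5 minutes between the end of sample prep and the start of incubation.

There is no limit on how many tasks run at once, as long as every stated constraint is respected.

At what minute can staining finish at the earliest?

Sample prep can start immediately at minute 0; it finishes at minute 25.
Incubation cannot begin until sample prep (finishes minute 25, plus 5-minute gap → minute 30). It runs from minute 30 to 30 + 58 = minute 88.
For staining: sample prep (finishes minute 25); incubation (finishes minute 88, plus 20-minute gap → minute 108). Taking the maximum gives a start of minute 108, and it finishes at 108 + 45 = minute 153.

153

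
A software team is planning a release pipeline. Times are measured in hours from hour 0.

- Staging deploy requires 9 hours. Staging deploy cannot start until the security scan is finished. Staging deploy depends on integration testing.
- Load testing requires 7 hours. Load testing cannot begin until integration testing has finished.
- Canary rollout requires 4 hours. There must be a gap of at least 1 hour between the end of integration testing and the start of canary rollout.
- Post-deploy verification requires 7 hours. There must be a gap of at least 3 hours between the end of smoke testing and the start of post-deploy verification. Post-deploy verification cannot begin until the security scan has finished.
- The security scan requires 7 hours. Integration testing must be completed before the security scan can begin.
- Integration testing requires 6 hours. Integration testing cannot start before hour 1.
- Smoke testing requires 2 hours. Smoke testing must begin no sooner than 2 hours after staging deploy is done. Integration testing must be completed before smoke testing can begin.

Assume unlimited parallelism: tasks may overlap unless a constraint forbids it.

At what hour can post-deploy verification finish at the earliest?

37

Integration testing cannot begin until its own release at hour 1. It runs from hour 1 to 1 + 6 = hour 7.
The security scan waits on integration testing (finishes hour 7), so it starts at hour 7 and finishes at 7 + 7 = hour 14.
Staging deploy needs all of the security scan (finishes hour 14); integration testing (finishes hour 7). That puts its earliest start at hour 14; it finishes at 14 + 9 = hour 23.
Smoke testing cannot start until staging deploy (finishes hour 23, plus 2-hour gap → hour 25); integration testing (finishes hour 7). The controlling bound is hour 25, so smoke testing finishes at 25 + 2 = hour 27.
Post-deploy verification cannot start until smoke testing (finishes hour 27, plus 3-hour gap → hour 30); the security scan (finishes hour 14). The controlling bound is hour 30, so post-deploy verification finishes at 30 + 7 = hour 37.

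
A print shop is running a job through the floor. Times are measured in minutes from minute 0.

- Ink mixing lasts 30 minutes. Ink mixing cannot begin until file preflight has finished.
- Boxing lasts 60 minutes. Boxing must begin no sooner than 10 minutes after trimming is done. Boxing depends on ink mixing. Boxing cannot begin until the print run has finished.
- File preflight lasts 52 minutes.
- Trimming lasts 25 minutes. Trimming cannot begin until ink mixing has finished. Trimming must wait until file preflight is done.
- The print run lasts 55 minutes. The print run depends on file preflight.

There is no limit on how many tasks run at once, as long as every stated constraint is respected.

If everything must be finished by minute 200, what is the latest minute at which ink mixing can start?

75

Boxing must finish by minute 200; it takes 60 minutes, so it must start by 200 − 60 = minute 140.
Trimming feeds into boxing (must start by minute 140, minus 10-minute gap → minute 130); so trimming must finish by minute 130 and therefore start by minute 105.
Ink mixing feeds trimming (must start by minute 105); boxing (must start by minute 140). Taking the minimum, ink mixing must finish by minute 105 and start by 105 − 30 = minute 75.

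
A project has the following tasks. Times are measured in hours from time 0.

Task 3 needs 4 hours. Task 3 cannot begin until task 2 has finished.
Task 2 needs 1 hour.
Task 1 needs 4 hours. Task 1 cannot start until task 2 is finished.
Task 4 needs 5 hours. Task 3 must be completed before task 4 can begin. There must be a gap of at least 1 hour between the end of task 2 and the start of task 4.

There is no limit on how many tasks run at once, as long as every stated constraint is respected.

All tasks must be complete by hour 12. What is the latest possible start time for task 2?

2

Task 1 has no dependents, so it just needs to finish by hour 12. Starting by 12 − 4 = hour 8 achieves that.
Nothing follows task 4; the deadline of hour 12 is its only limit. It must start by 12 − 5 = hour 7.
Task 3 must finish before task 4 (must start by hour 7). With a 4-hour duration, task 3 must start by 7 − 4 = hour 3.
For task 2: task 1 (must start by hour 8); task 3 (must start by hour 3); task 4 (must start by hour 7, minus 1-hour gap → hour 6). The most restrictive is hour 3; with a 1-hour duration, task 2 must start by hour 2.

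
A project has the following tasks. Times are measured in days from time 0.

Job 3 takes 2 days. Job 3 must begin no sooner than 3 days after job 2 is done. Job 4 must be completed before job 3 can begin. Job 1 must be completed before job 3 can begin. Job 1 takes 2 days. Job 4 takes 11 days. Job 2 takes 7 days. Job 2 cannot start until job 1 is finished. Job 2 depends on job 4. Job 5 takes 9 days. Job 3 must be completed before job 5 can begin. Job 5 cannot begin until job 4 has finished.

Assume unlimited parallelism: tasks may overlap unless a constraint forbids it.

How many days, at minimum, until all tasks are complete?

Job 4 has no prerequisites, so it starts at day 0 and finishes at day 11.
Job 1 can start immediately at day 0; it finishes at day 2.
Job 2 cannot start until job 1 (finishes day 2); job 4 (finishes day 11). The controlling bound is day 11, so job 2 finishes at 11 + 7 = day 18.
Job 3 has to wait for job 2 (finishes day 18, plus 3-day gap → day 21); job 4 (finishes day 11); job 1 (finishes day 2). The latest of these is day 21, so job 3 runs day 21 to 21 + 2 = day 23.
Job 5 cannot start until job 3 (finishes day 23); job 4 (finishes day 11). The controlling bound is day 23, so job 5 finishes at 23 + 9 = day 32.
All tasks are finished once the last one completes. Finish times: Job 1 at 2, Job 2 at 18, Job 3 at 23, Job 4 at 11, Job 5 at 32. The latest is day 32.

32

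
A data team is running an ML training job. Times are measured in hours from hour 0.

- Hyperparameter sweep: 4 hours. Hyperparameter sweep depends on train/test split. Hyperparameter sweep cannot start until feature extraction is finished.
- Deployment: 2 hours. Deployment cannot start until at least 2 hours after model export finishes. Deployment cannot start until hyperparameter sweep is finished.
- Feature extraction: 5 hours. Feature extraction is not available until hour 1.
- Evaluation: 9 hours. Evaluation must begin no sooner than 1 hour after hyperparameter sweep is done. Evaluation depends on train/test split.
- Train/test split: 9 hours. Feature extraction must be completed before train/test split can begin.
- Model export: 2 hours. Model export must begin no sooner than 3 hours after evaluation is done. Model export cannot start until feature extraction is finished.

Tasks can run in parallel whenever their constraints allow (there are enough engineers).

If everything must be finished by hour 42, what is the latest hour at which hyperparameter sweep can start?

Deployment has no dependents, so it just needs to finish by hour 42. Starting by 42 − 2 = hour 40 achieves that.
Model export must finish before deployment (must start by hour 40, minus 2-hour gap → hour 38). With a 2-hour duration, model export must start by 38 − 2 = hour 36.
Since model export (must start by hour 36, minus 3-hour gap → hour 33) depends on it, evaluation must finish by hour 33. Backing off its 9-hour duration gives a latest start of hour 24.
Hyperparameter sweep has several dependents: evaluation (must start by hour 24, minus 1-hour gap → hour 23); deployment (must start by hour 40). The earliest of those limits is hour 23, so hyperparameter sweep must start by 23 − 4 = hour 19.

19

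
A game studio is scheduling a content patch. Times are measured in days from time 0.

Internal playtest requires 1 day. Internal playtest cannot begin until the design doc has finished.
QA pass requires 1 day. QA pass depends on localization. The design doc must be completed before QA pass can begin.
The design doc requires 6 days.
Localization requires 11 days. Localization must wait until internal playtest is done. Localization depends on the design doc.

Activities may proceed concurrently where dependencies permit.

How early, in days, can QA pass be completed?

19

The design doc can start immediately at day 0; it finishes at day 6.
Internal playtest cannot begin until the design doc (finishes day 6). It runs from day 6 to 6 + 1 = day 7.
For localization: internal playtest (finishes day 7); the design doc (finishes day 6). Taking the maximum gives a start of day 7, and it finishes at 7 + 11 = day 18.
For QA pass: localization (finishes day 18); the design doc (finishes day 6). Taking the maximum gives a start of day 18, and it finishes at 18 + 1 = day 19.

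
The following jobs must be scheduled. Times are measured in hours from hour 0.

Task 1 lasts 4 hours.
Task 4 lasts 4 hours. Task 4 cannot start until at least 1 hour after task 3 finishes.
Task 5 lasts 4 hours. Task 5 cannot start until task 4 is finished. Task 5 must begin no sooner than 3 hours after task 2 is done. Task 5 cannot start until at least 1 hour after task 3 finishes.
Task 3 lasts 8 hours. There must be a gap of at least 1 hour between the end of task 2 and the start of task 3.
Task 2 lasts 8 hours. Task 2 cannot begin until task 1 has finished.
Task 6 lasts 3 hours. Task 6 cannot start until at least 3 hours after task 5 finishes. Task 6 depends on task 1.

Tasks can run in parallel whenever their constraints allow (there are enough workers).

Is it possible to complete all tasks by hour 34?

No

Task 1 can start immediately at hour 0; it finishes at hour 4.
Task 2 cannot begin until task 1 (finishes hour 4). It runs from hour 4 to 4 + 8 = hour 12.
Task 3 cannot begin until task 2 (finishes hour 12, plus 1-hour gap → hour 13). It runs from hour 13 to 13 + 8 = hour 21.
Task 4 waits on task 3 (finishes hour 21, plus 1-hour gap → hour 22), so it starts at hour 22 and finishes at 22 + 4 = hour 26.
Task 5 has to wait for task 4 (finishes hour 26); task 2 (finishes hour 12, plus 3-hour gap → hour 15); task 3 (finishes hour 21, plus 1-hour gap → hour 22). The latest of these is hour 26, so task 5 runs hour 26 to 26 + 4 = hour 30.
Task 6 has to wait for task 5 (finishes hour 30, plus 3-hour gap → hour 33); task 1 (finishes hour 4). The latest of these is hour 33, so task 6 runs hour 33 to 33 + 3 = hour 36.
The earliest everything can be done is hour 36, which is after the deadline of 34, so it is not possible.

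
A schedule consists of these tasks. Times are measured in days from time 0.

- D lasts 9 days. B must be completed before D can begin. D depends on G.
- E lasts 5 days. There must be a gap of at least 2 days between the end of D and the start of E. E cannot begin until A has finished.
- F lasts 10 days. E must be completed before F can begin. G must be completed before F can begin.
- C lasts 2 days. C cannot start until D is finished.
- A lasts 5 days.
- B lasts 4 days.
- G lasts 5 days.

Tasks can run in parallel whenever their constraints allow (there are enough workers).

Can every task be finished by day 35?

Nothing blocks G, so it runs from day 0 to day 5.
Nothing blocks B, so it runs from day 0 to day 4.
D needs all of B (finishes day 4); G (finishes day 5). That puts its earliest start at day 5; it finishes at 5 + 9 = day 14.
After D (finishes day 14), C can start at day 14 and finishes at day 16.
A has no prerequisites, so it starts at day 0 and finishes at day 5.
E cannot start until D (finishes day 14, plus 2-day gap → day 16); A (finishes day 5). The controlling bound is day 16, so E finishes at 16 + 5 = day 21.
F needs all of E (finishes day 21); G (finishes day 5). That puts its earliest start at day 21; it finishes at 21 + 10 = day 31.
Every task is finished by day 31, which is no later than the deadline of 35, so the schedule is feasible.

Yes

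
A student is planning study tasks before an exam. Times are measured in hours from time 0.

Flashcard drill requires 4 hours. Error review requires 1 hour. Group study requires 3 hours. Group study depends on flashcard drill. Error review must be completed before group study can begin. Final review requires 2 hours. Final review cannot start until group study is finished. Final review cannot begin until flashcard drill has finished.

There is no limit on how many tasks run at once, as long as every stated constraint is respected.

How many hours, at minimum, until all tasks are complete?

Error review can start immediately at hour 0; it finishes at hour 1.
Nothing blocks flashcard drill, so it runs from hour 0 to hour 4.
Group study has to wait for flashcard drill (finishes hour 4); error review (finishes hour 1). The latest of these is hour 4, so group study runs hour 4 to 4 + 3 = hour 7.
Final review has to wait for group study (finishes hour 7); flashcard drill (finishes hour 4). The latest of these is hour 7, so final review runs hour 7 to 7 + 2 = hour 9.
All tasks are finished once the last one completes. Finish times: Flashcard drill at 4, Error review at 1, Group study at 7, Final review at 9. The latest is hour 9.

9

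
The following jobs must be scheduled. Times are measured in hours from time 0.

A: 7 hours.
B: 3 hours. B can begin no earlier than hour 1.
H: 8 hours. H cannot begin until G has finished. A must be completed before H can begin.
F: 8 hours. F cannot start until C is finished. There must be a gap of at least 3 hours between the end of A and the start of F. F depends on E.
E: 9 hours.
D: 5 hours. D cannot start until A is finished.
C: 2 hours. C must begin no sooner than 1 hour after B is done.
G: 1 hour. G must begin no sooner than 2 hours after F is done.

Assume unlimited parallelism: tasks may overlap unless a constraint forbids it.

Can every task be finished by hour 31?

Yes

E can start immediately at hour 0; it finishes at hour 9.
After its own release at hour 1, B can start at hour 1 and finishes at hour 4.
After B (finishes hour 4, plus 1-hour gap → hour 5), C can start at hour 5 and finishes at hour 7.
Nothing blocks A, so it runs from hour 0 to hour 7.
F cannot start until C (finishes hour 7); A (finishes hour 7, plus 3-hour gap → hour 10); E (finishes hour 9). The controlling bound is hour 10, so F finishes at 10 + 8 = hour 18.
G cannot begin until F (finishes hour 18, plus 2-hour gap → hour 20). It runs from hour 20 to 20 + 1 = hour 21.
For H: G (finishes hour 21); A (finishes hour 7). Taking the maximum gives a start of hour 21, and it finishes at 21 + 8 = hour 29.
After A (finishes hour 7), D can start at hour 7 and finishes at hour 12.
Every task is finished by hour 29, which is no later than the deadline of 31, so the schedule is feasible.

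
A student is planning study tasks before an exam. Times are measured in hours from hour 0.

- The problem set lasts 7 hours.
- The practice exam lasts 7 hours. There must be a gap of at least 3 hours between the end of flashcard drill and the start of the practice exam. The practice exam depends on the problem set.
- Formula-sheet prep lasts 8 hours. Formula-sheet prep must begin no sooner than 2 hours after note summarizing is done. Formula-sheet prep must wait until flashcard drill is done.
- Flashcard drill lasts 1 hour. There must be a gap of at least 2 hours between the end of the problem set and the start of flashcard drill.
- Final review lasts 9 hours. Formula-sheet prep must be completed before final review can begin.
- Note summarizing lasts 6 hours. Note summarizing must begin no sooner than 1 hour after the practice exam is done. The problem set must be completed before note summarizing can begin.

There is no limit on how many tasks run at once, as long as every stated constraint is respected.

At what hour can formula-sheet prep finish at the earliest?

The problem set has no prerequisites, so it starts at hour 0 and finishes at hour 7.
Flashcard drill waits on the problem set (finishes hour 7, plus 2-hour gap → hour 9), so it starts at hour 9 and finishes at 9 + 1 = hour 10.
The practice exam cannot start until flashcard drill (finishes hour 10, plus 3-hour gap → hour 13); the problem set (finishes hour 7). The controlling bound is hour 13, so the practice exam finishes at 13 + 7 = hour 20.
Note summarizing has to wait for the practice exam (finishes hour 20, plus 1-hour gap → hour 21); the problem set (finishes hour 7). The latest of these is hour 21, so note summarizing runs hour 21 to 21 + 6 = hour 27.
Formula-sheet prep has to wait for note summarizing (finishes hour 27, plus 2-hour gap → hour 29); flashcard drill (finishes hour 10). The latest of these is hour 29, so formula-sheet prep runs hour 29 to 29 + 8 = hour 37.

37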